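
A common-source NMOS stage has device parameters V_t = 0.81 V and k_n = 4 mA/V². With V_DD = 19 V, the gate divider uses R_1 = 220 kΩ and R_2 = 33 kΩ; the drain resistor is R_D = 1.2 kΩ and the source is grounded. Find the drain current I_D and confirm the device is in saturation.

V_G = V_DD·R_2/(R_1+R_2) = 19×33/253 = 2.48 V. With the source grounded, V_GS = V_G = 2.48 V.
Assume saturation: I_D = (k_n/2)(V_GS − V_t)² = (4/2)×(2.48 − 0.81)² = 2×1.67² = 5.57 mA.
V_DS = V_DD − I_D·R_D = 19 − 5.57×1.2 = 12.3 V.
Saturation requires V_DS ≥ V_GS − V_t = 1.67 V; 12.3 ≥ 1.67 ✓.

I_D ≈ 5.6 mA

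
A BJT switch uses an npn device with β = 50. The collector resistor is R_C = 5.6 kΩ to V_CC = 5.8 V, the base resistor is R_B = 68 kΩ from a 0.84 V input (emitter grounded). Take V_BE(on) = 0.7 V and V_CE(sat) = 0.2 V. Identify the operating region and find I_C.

Assume active. Base-emitter loop: I_B = (V_BB − V_BE)/R_B = (0.84 − 0.7)/68 = 0.00206 mA.
I_C = β·I_B = 50×0.00206 = 0.103 mA.
V_CE = V_CC − I_C·R_C = 5.8 − 0.103×5.6 = 5.22 V > V_CE(sat), so the active-region assumption holds.

active; I_C ≈ 0.1 mA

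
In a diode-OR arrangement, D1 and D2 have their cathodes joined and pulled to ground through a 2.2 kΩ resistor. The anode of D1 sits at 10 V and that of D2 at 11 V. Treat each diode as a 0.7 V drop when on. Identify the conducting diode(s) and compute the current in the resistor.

Assume both conduct. Then node N would need to be at both 10−0.7 = 9.3 V and 11−0.7 = 10.3 V, which is impossible.
Assume only D2 conducts: V_N = 11 − 0.7 = 10.3 V, so I_R = 10.3/2.2 = 4.68 mA.
Check D1: its anode-to-cathode voltage is 10 − 10.3 = -0.3 V < 0.7 V, so it is off. The assumption is consistent.

Only D2 conducts; I_R ≈ 4.7 mA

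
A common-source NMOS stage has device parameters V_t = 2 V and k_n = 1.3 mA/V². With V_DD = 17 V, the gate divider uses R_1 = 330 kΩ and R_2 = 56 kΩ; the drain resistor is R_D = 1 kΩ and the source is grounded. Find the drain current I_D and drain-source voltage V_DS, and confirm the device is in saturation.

I_D ≈ 0.14 mA, V_DS ≈ 17 V

V_G = V_DD·R_2/(R_1+R_2) = 17×56/386 = 2.47 V. With the source grounded, V_GS = V_G = 2.47 V.
Assume saturation: I_D = (k_n/2)(V_GS − V_t)² = (1.3/2)×(2.47 − 2)² = 0.65×0.466² = 0.141 mA.
V_DS = V_DD − I_D·R_D = 17 − 0.141×1 = 16.9 V.
Saturation requires V_DS ≥ V_GS − V_t = 0.466 V; 16.9 ≥ 0.466 ✓.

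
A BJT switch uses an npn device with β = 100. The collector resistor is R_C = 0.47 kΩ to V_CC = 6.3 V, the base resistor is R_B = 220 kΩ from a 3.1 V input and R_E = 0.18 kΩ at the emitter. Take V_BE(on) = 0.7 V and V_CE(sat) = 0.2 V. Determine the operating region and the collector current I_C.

active; I_C ≈ 1 mA

Assume active. Base-emitter loop: I_B = (V_BB − V_BE)/(R_B + (β+1)R_E) = (3.1 − 0.7)/(220 + 101×0.18) = 0.0101 mA.
I_C = β·I_B = 100×0.0101 = 1.01 mA.
V_CE = V_CC − I_C·R_C − I_E·R_E = 6.3 − 1.01×0.47 − 1.02×0.18 = 5.64 V > V_CE(sat), so the active-region assumption holds.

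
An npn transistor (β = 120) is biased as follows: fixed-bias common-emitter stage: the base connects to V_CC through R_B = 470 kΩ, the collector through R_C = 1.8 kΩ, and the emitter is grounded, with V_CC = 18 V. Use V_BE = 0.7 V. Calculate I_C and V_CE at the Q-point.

Base loop: V_CC = I_B·R_B + V_BE, so I_B = (18 − 0.7)/470 kΩ = 0.0368 mA.
In the active region I_C = β·I_B = 120 × 0.0368 = 4.42 mA.
Collector loop: V_CE = V_CC − I_C·R_C = 18 − 4.42×1.8 = 10 V.
Since V_CE = 10 V > V_CE(sat) ≈ 0.2 V, the transistor is in the active region as assumed.

I_C ≈ 4.4 mA, V_CE ≈ 10 V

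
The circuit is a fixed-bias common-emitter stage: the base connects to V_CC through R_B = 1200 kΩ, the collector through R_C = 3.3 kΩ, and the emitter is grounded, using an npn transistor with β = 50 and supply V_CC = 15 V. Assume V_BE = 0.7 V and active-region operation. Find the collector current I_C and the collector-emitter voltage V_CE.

Base loop: V_CC = I_B·R_B + V_BE, so I_B = (15 − 0.7)/1200 kΩ = 0.0119 mA.
In the active region I_C = β·I_B = 50 × 0.0119 = 0.596 mA.
Collector loop: V_CE = V_CC − I_C·R_C = 15 − 0.596×3.3 = 13 V.
Since V_CE = 13 V > V_CE(sat) ≈ 0.2 V, the transistor is in the active region as assumed.

I_C ≈ 0.6 mA, V_CE ≈ 13 V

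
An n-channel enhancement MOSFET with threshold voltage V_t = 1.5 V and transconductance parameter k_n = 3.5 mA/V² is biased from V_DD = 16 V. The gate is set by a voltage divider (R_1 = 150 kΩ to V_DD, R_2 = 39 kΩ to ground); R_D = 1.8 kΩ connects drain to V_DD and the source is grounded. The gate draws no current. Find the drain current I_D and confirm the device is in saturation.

V_G = V_DD·R_2/(R_1+R_2) = 16×39/189 = 3.3 V. With the source grounded, V_GS = V_G = 3.3 V.
Assume saturation: I_D = (k_n/2)(V_GS − V_t)² = (3.5/2)×(3.3 − 1.5)² = 1.75×1.8² = 5.68 mA.
V_DS = V_DD − I_D·R_D = 16 − 5.68×1.8 = 5.78 V.
Saturation requires V_DS ≥ V_GS − V_t = 1.8 V; 5.78 ≥ 1.8 ✓.

I_D ≈ 5.7 mA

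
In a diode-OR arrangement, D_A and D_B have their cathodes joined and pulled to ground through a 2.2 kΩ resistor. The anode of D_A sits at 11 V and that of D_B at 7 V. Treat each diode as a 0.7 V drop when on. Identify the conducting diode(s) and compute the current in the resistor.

Only D_A conducts; I_R ≈ 4.7 mA

Assume both conduct. Then node N would need to be at both 11−0.7 = 10.3 V and 7−0.7 = 6.3 V, which is impossible.
Assume only D_A conducts: V_N = 11 − 0.7 = 10.3 V, so I_R = 10.3/2.2 = 4.68 mA.
Check D_B: its anode-to-cathode voltage is 7 − 10.3 = -3.3 V < 0.7 V, so it is off. The assumption is consistent.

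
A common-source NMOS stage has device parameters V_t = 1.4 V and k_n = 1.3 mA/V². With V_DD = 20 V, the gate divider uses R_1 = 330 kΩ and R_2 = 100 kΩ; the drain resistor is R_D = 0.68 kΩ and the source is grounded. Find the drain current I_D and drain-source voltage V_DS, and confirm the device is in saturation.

I_D ≈ 6.9 mA, V_DS ≈ 15 V

V_G = V_DD·R_2/(R_1+R_2) = 20×100/430 = 4.65 V. With the source grounded, V_GS = V_G = 4.65 V.
Assume saturation: I_D = (k_n/2)(V_GS − V_t)² = (1.3/2)×(4.65 − 1.4)² = 0.65×3.25² = 6.87 mA.
V_DS = V_DD − I_D·R_D = 20 − 6.87×0.68 = 15.3 V.
Saturation requires V_DS ≥ V_GS − V_t = 3.25 V; 15.3 ≥ 3.25 ✓.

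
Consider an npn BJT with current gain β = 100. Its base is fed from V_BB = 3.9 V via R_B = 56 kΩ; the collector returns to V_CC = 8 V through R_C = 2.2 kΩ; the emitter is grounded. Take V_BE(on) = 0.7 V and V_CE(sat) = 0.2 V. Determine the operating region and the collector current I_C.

saturation; I_C ≈ 3.5 mA

Assume active: I_B = (3.9 − 0.7)/56 = 0.0571 mA, giving I_C = β·I_B = 5.71 mA.
But then V_CE = 8 − 5.71×2.2 = -4.57 V < V_CE(sat) = 0.2 V — impossible in the active region.
So the transistor is saturated. With V_CE = 0.2 V, I_C = (V_CC − 0.2)/R_C = 7.8/2.2 = 3.55 mA.
Check: β·I_B = 5.71 mA > I_C = 3.55 mA, confirming saturation.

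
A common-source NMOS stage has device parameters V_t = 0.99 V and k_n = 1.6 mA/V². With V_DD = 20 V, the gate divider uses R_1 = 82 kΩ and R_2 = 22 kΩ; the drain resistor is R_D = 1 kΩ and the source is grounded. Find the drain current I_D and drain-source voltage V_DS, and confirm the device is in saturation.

I_D ≈ 8.4 mA, V_DS ≈ 12 V

V_G = V_DD·R_2/(R_1+R_2) = 20×22/104 = 4.23 V. With the source grounded, V_GS = V_G = 4.23 V.
Assume saturation: I_D = (k_n/2)(V_GS − V_t)² = (1.6/2)×(4.23 − 0.99)² = 0.8×3.24² = 8.4 mA.
V_DS = V_DD − I_D·R_D = 20 − 8.4×1 = 11.6 V.
Saturation requires V_DS ≥ V_GS − V_t = 3.24 V; 11.6 ≥ 3.24 ✓.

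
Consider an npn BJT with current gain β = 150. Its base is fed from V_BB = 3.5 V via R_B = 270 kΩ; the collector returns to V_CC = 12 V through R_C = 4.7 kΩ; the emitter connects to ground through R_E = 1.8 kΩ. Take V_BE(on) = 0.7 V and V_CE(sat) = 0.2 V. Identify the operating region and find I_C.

active; I_C ≈ 0.78 mA

Assume active. Base-emitter loop: I_B = (V_BB − V_BE)/(R_B + (β+1)R_E) = (3.5 − 0.7)/(270 + 151×1.8) = 0.00517 mA.
I_C = β·I_B = 150×0.00517 = 0.775 mA.
V_CE = V_CC − I_C·R_C − I_E·R_E = 12 − 0.775×4.7 − 0.78×1.8 = 6.95 V > V_CE(sat), so the active-region assumption holds.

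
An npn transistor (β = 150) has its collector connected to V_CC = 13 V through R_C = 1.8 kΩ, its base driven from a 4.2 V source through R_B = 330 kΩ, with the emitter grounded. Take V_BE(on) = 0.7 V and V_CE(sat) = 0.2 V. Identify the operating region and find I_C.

active; I_C ≈ 1.6 mA

Assume active. Base-emitter loop: I_B = (V_BB − V_BE)/R_B = (4.2 − 0.7)/330 = 0.0106 mA.
I_C = β·I_B = 150×0.0106 = 1.59 mA.
V_CE = V_CC − I_C·R_C = 13 − 1.59×1.8 = 10.1 V > V_CE(sat), so the active-region assumption holds.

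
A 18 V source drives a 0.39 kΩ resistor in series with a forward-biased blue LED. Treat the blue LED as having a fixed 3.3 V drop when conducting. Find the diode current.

I ≈ 38 mA

KVL around the loop: 18 = V_D + I·R = 3.3 + I × 0.39 kΩ.
So I = (18 − 3.3) / 0.39 kΩ = 14.7 / 0.39 = 37.7 mA.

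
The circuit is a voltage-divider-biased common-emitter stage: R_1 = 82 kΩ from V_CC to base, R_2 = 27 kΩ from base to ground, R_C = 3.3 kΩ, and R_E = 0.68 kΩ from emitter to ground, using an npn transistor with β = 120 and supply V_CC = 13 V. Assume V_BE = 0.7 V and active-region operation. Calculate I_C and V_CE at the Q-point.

I_C ≈ 2.9 mA, V_CE ≈ 1.3 V

Thevenize the base divider: V_Th = V_CC·R_2/(R_1+R_2) = 13×27/109 = 3.22 V, R_Th = R_1‖R_2 = 20.3 kΩ.
Base-emitter loop: V_Th = I_B·R_Th + V_BE + (β+1)I_B·R_E, so I_B = (3.22 − 0.7) / (20.3 + 121×0.68) = 0.0246 mA.
I_C = β·I_B = 120×0.0246 = 2.95 mA, and I_E = (β+1)I_B = 2.97 mA.
V_CE = V_CC − I_C·R_C − I_E·R_E = 13 − 2.95×3.3 − 2.97×0.68 = 1.25 V.
V_CE = 1.25 V > 0.2 V confirms active-region operation.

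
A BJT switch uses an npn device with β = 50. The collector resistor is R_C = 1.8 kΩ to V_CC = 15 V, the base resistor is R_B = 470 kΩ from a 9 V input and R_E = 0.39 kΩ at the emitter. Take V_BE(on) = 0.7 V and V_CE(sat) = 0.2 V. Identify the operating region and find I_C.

Assume active. Base-emitter loop: I_B = (V_BB − V_BE)/(R_B + (β+1)R_E) = (9 − 0.7)/(470 + 51×0.39) = 0.0169 mA.
I_C = β·I_B = 50×0.0169 = 0.847 mA.
V_CE = V_CC − I_C·R_C − I_E·R_E = 15 − 0.847×1.8 − 0.864×0.39 = 13.1 V > V_CE(sat), so the active-region assumption holds.

active; I_C ≈ 0.85 mA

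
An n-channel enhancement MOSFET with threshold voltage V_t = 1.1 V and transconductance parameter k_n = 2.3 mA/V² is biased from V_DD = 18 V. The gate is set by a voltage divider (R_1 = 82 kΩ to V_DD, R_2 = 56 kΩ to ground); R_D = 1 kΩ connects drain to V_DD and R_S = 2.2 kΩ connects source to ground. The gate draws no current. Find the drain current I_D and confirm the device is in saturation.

V_G = V_DD·R_2/(R_1+R_2) = 18×56/138 = 7.3 V.
Assume saturation: I_D = (k_n/2)(V_GS − V_t)² with V_GS = V_G − I_D·R_S = 7.3 − 2.2·I_D.
Substituting gives 5.57·I_D² − 32.4·I_D + 44.3 = 0, with roots I_D = 2.19 or 3.63 mA.
The root I_D = 3.63 mA gives V_GS = -0.676 V ≤ V_t, so take I_D = 2.19 mA.
Then V_GS = 2.48 V and V_DS = V_DD − I_D(R_D+R_S) = 18 − 2.19×3.2 = 11 V.
Saturation requires V_DS ≥ V_GS − V_t = 1.38 V; 11 ≥ 1.38 ✓.

I_D ≈ 2.2 mA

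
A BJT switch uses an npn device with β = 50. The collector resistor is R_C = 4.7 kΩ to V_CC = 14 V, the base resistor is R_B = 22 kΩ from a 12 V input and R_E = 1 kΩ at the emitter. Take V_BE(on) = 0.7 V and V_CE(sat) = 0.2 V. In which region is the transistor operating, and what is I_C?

Assume active: I_B = (12 − 0.7)/(22 + 51×1) = 0.155 mA, I_C = β·I_B = 7.74 mA.
Then V_CE = 14 − 7.74×4.7 − 7.89×1 = -30.3 V < 0.2 V — the active assumption fails.
Re-solve with V_CE = 0.2 V. KCL at the emitter: V_E/R_E = (V_BB−0.7−V_E)/R_B + (V_CC−0.2−V_E)/R_C, giving V_E = 2.74 V.
I_C = (V_CC − 0.2 − V_E)/R_C = (13.8 − 2.74)/4.7 = 2.35 mA.
Check: I_B = (11.3 − 2.74)/22 = 0.389 mA, and β·I_B = 19.5 mA > I_C, confirming saturation.

saturation; I_C ≈ 2.4 mA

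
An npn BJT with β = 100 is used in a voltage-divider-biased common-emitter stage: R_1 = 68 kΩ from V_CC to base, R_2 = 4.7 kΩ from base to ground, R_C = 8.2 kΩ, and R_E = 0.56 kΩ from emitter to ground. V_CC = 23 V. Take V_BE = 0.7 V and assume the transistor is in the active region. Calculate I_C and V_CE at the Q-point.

I_C ≈ 1.3 mA, V_CE ≈ 12 V

Thevenize the base divider: V_Th = V_CC·R_2/(R_1+R_2) = 23×4.7/72.7 = 1.49 V, R_Th = R_1‖R_2 = 4.4 kΩ.
Base-emitter loop: V_Th = I_B·R_Th + V_BE + (β+1)I_B·R_E, so I_B = (1.49 − 0.7) / (4.4 + 101×0.56) = 0.0129 mA.
I_C = β·I_B = 100×0.0129 = 1.29 mA, and I_E = (β+1)I_B = 1.3 mA.
V_CE = V_CC − I_C·R_C − I_E·R_E = 23 − 1.29×8.2 − 1.3×0.56 = 11.7 V.
V_CE = 11.7 V > 0.2 V confirms active-region operation.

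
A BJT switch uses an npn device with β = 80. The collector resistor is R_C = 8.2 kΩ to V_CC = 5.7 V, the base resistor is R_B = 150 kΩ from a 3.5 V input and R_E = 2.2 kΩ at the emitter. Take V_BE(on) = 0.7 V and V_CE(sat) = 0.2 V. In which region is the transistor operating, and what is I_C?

Assume active: I_B = (3.5 − 0.7)/(150 + 81×2.2) = 0.00853 mA, I_C = β·I_B = 0.683 mA.
Then V_CE = 5.7 − 0.683×8.2 − 0.691×2.2 = -1.42 V < 0.2 V — the active assumption fails.
Re-solve with V_CE = 0.2 V. KCL at the emitter: V_E/R_E = (V_BB−0.7−V_E)/R_B + (V_CC−0.2−V_E)/R_C, giving V_E = 1.18 V.
I_C = (V_CC − 0.2 − V_E)/R_C = (5.5 − 1.18)/8.2 = 0.527 mA.
Check: I_B = (2.8 − 1.18)/150 = 0.0108 mA, and β·I_B = 0.863 mA > I_C, confirming saturation.

saturation; I_C ≈ 0.53 mA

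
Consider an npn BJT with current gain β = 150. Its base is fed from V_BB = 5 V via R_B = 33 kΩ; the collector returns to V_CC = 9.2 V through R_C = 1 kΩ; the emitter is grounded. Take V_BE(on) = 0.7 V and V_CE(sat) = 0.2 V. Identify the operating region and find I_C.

Assume active: I_B = (5 − 0.7)/33 = 0.13 mA, giving I_C = β·I_B = 19.5 mA.
But then V_CE = 9.2 − 19.5×1 = -10.3 V < V_CE(sat) = 0.2 V — impossible in the active region.
So the transistor is saturated. With V_CE = 0.2 V, I_C = (V_CC − 0.2)/R_C = 9/1 = 9 mA.
Check: β·I_B = 19.5 mA > I_C = 9 mA, confirming saturation.

saturation; I_C ≈ 9 mA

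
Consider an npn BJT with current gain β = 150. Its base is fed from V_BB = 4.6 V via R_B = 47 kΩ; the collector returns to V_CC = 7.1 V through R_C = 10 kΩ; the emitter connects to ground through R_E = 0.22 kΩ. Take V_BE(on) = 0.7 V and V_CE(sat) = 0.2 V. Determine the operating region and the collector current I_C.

Assume active: I_B = (4.6 − 0.7)/(47 + 151×0.22) = 0.0486 mA, I_C = β·I_B = 7.29 mA.
Then V_CE = 7.1 − 7.29×10 − 7.34×0.22 = -67.4 V < 0.2 V — the active assumption fails.
Re-solve with V_CE = 0.2 V. KCL at the emitter: V_E/R_E = (V_BB−0.7−V_E)/R_B + (V_CC−0.2−V_E)/R_C, giving V_E = 0.166 V.
I_C = (V_CC − 0.2 − V_E)/R_C = (6.9 − 0.166)/10 = 0.673 mA.
Check: I_B = (3.9 − 0.166)/47 = 0.0795 mA, and β·I_B = 11.9 mA > I_C, confirming saturation.

saturation; I_C ≈ 0.67 mA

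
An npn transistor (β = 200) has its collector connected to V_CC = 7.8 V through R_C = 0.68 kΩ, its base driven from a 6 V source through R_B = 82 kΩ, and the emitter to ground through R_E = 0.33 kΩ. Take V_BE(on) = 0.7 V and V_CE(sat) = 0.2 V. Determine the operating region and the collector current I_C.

active; I_C ≈ 7.1 mA

Assume active. Base-emitter loop: I_B = (V_BB − V_BE)/(R_B + (β+1)R_E) = (6 − 0.7)/(82 + 201×0.33) = 0.0357 mA.
I_C = β·I_B = 200×0.0357 = 7.15 mA.
V_CE = V_CC − I_C·R_C − I_E·R_E = 7.8 − 7.15×0.68 − 7.18×0.33 = 0.571 V > V_CE(sat), so the active-region assumption holds.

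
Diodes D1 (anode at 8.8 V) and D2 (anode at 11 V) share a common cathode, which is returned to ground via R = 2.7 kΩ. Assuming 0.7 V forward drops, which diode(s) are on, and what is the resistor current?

Only D2 conducts; I_R ≈ 3.8 mA

Assume both conduct. Then node N would need to be at both 8.8−0.7 = 8.1 V and 11−0.7 = 10.3 V, which is impossible.
Assume only D2 conducts: V_N = 11 − 0.7 = 10.3 V, so I_R = 10.3/2.7 = 3.81 mA.
Check D1: its anode-to-cathode voltage is 8.8 − 10.3 = -1.5 V < 0.7 V, so it is off. The assumption is consistent.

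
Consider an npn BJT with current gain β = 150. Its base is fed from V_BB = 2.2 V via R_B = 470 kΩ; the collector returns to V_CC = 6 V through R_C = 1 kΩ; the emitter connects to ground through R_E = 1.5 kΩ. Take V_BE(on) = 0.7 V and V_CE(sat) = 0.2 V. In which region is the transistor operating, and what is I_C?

Assume active. Base-emitter loop: I_B = (V_BB − V_BE)/(R_B + (β+1)R_E) = (2.2 − 0.7)/(470 + 151×1.5) = 0.00215 mA.
I_C = β·I_B = 150×0.00215 = 0.323 mA.
V_CE = V_CC − I_C·R_C − I_E·R_E = 6 − 0.323×1 − 0.325×1.5 = 5.19 V > V_CE(sat), so the active-region assumption holds.

active; I_C ≈ 0.32 mA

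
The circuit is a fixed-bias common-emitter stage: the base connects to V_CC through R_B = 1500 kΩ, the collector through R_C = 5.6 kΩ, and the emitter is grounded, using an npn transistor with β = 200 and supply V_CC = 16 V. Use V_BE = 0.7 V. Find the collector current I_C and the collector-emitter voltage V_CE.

I_C ≈ 2 mA, V_CE ≈ 4.6 V

Base loop: V_CC = I_B·R_B + V_BE, so I_B = (16 − 0.7)/1500 kΩ = 0.0102 mA.
In the active region I_C = β·I_B = 200 × 0.0102 = 2.04 mA.
Collector loop: V_CE = V_CC − I_C·R_C = 16 − 2.04×5.6 = 4.58 V.
Since V_CE = 4.58 V > V_CE(sat) ≈ 0.2 V, the transistor is in the active region as assumed.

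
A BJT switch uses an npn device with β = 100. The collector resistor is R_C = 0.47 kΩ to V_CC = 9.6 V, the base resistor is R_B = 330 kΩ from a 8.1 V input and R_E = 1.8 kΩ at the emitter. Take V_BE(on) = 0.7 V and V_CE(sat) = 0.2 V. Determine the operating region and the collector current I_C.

Assume active. Base-emitter loop: I_B = (V_BB − V_BE)/(R_B + (β+1)R_E) = (8.1 − 0.7)/(330 + 101×1.8) = 0.0145 mA.
I_C = β·I_B = 100×0.0145 = 1.45 mA.
V_CE = V_CC − I_C·R_C − I_E·R_E = 9.6 − 1.45×0.47 − 1.46×1.8 = 6.29 V > V_CE(sat), so the active-region assumption holds.

active; I_C ≈ 1.4 mA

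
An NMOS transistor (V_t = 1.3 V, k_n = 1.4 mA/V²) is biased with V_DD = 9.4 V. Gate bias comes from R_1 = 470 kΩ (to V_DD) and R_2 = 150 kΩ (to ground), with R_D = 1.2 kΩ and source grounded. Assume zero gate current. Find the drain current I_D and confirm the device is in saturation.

I_D ≈ 0.66 mA

V_G = V_DD·R_2/(R_1+R_2) = 9.4×150/620 = 2.27 V. With the source grounded, V_GS = V_G = 2.27 V.
Assume saturation: I_D = (k_n/2)(V_GS − V_t)² = (1.4/2)×(2.27 − 1.3)² = 0.7×0.974² = 0.664 mA.
V_DS = V_DD − I_D·R_D = 9.4 − 0.664×1.2 = 8.6 V.
Saturation requires V_DS ≥ V_GS − V_t = 0.974 V; 8.6 ≥ 0.974 ✓.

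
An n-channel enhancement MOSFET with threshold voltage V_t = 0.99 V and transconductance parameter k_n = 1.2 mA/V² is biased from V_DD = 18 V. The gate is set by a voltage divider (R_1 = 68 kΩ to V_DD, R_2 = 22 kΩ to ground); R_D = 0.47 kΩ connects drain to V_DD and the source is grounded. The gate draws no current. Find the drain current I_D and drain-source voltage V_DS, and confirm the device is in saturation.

I_D ≈ 7 mA, V_DS ≈ 15 V

V_G = V_DD·R_2/(R_1+R_2) = 18×22/90 = 4.4 V. With the source grounded, V_GS = V_G = 4.4 V.
Assume saturation: I_D = (k_n/2)(V_GS − V_t)² = (1.2/2)×(4.4 − 0.99)² = 0.6×3.41² = 6.98 mA.
V_DS = V_DD − I_D·R_D = 18 − 6.98×0.47 = 14.7 V.
Saturation requires V_DS ≥ V_GS − V_t = 3.41 V; 14.7 ≥ 3.41 ✓.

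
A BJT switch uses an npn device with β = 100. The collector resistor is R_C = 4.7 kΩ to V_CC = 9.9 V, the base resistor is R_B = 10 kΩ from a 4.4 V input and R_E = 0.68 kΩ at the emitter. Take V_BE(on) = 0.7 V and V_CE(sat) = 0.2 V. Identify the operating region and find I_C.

saturation; I_C ≈ 1.8 mA

Assume active: I_B = (4.4 − 0.7)/(10 + 101×0.68) = 0.047 mA, I_C = β·I_B = 4.7 mA.
Then V_CE = 9.9 − 4.7×4.7 − 4.75×0.68 = -15.4 V < 0.2 V — the active assumption fails.
Re-solve with V_CE = 0.2 V. KCL at the emitter: V_E/R_E = (V_BB−0.7−V_E)/R_B + (V_CC−0.2−V_E)/R_C, giving V_E = 1.36 V.
I_C = (V_CC − 0.2 − V_E)/R_C = (9.7 − 1.36)/4.7 = 1.77 mA.
Check: I_B = (3.7 − 1.36)/10 = 0.234 mA, and β·I_B = 23.4 mA > I_C, confirming saturation.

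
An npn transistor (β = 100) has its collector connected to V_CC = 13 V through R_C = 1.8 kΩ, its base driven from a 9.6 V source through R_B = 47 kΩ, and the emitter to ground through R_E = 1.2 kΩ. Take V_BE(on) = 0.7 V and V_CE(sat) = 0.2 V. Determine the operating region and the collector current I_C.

saturation; I_C ≈ 4.2 mA

Assume active: I_B = (9.6 − 0.7)/(47 + 101×1.2) = 0.0529 mA, I_C = β·I_B = 5.29 mA.
Then V_CE = 13 − 5.29×1.8 − 5.34×1.2 = -2.94 V < 0.2 V — the active assumption fails.
Re-solve with V_CE = 0.2 V. KCL at the emitter: V_E/R_E = (V_BB−0.7−V_E)/R_B + (V_CC−0.2−V_E)/R_C, giving V_E = 5.18 V.
I_C = (V_CC − 0.2 − V_E)/R_C = (12.8 − 5.18)/1.8 = 4.23 mA.
Check: I_B = (8.9 − 5.18)/47 = 0.0792 mA, and β·I_B = 7.92 mA > I_C, confirming saturation.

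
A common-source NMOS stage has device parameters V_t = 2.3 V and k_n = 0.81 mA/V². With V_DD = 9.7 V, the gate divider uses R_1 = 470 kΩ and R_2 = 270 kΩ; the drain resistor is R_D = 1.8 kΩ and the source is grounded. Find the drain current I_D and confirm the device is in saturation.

V_G = V_DD·R_2/(R_1+R_2) = 9.7×270/740 = 3.54 V. With the source grounded, V_GS = V_G = 3.54 V.
Assume saturation: I_D = (k_n/2)(V_GS − V_t)² = (0.81/2)×(3.54 − 2.3)² = 0.405×1.24² = 0.622 mA.
V_DS = V_DD − I_D·R_D = 9.7 − 0.622×1.8 = 8.58 V.
Saturation requires V_DS ≥ V_GS − V_t = 1.24 V; 8.58 ≥ 1.24 ✓.

I_D ≈ 0.62 mA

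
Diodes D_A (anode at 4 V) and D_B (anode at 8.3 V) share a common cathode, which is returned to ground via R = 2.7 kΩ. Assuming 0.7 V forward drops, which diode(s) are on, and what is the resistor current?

Only D_B conducts; I_R ≈ 2.8 mA

Assume both conduct. Then node N would need to be at both 4−0.7 = 3.3 V and 8.3−0.7 = 7.6 V, which is impossible.
Assume only D_B conducts: V_N = 8.3 − 0.7 = 7.6 V, so I_R = 7.6/2.7 = 2.81 mA.
Check D_A: its anode-to-cathode voltage is 4 − 7.6 = -3.6 V < 0.7 V, so it is off. The assumption is consistent.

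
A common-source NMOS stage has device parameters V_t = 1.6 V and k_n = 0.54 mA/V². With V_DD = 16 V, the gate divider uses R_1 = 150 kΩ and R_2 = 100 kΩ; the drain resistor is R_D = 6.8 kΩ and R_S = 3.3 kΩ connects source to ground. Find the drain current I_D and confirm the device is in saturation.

I_D ≈ 0.9 mA

V_G = V_DD·R_2/(R_1+R_2) = 16×100/250 = 6.4 V.
Assume saturation: I_D = (k_n/2)(V_GS − V_t)² with V_GS = V_G − I_D·R_S = 6.4 − 3.3·I_D.
Substituting gives 2.94·I_D² − 9.55·I_D + 6.22 = 0, with roots I_D = 0.901 or 2.35 mA.
The root I_D = 2.35 mA gives V_GS = -1.35 V ≤ V_t, so take I_D = 0.901 mA.
Then V_GS = 3.43 V and V_DS = V_DD − I_D(R_D+R_S) = 16 − 0.901×10.1 = 6.9 V.
Saturation requires V_DS ≥ V_GS − V_t = 1.83 V; 6.9 ≥ 1.83 ✓.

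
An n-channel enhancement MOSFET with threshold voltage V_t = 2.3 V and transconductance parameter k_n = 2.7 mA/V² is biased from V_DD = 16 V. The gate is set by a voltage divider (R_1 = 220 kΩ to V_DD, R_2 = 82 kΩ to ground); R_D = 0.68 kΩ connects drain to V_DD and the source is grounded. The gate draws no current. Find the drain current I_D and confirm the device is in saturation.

I_D ≈ 5.6 mA

V_G = V_DD·R_2/(R_1+R_2) = 16×82/302 = 4.34 V. With the source grounded, V_GS = V_G = 4.34 V.
Assume saturation: I_D = (k_n/2)(V_GS − V_t)² = (2.7/2)×(4.34 − 2.3)² = 1.35×2.04² = 5.64 mA.
V_DS = V_DD − I_D·R_D = 16 − 5.64×0.68 = 12.2 V.
Saturation requires V_DS ≥ V_GS − V_t = 2.04 V; 12.2 ≥ 2.04 ✓.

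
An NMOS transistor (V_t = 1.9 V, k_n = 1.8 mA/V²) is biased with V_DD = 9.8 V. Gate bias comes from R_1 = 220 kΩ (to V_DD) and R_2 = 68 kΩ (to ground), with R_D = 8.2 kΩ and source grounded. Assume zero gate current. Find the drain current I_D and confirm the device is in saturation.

I_D ≈ 0.15 mA

V_G = V_DD·R_2/(R_1+R_2) = 9.8×68/288 = 2.31 V. With the source grounded, V_GS = V_G = 2.31 V.
Assume saturation: I_D = (k_n/2)(V_GS − V_t)² = (1.8/2)×(2.31 − 1.9)² = 0.9×0.414² = 0.154 mA.
V_DS = V_DD − I_D·R_D = 9.8 − 0.154×8.2 = 8.54 V.
Saturation requires V_DS ≥ V_GS − V_t = 0.414 V; 8.54 ≥ 0.414 ✓.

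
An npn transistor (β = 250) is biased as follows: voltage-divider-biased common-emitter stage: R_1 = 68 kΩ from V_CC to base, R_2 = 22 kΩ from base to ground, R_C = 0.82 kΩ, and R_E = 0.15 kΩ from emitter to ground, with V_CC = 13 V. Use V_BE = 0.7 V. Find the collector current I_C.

I_C ≈ 11 mA

Thevenize the base divider: V_Th = V_CC·R_2/(R_1+R_2) = 13×22/90 = 3.18 V, R_Th = R_1‖R_2 = 16.6 kΩ.
Base-emitter loop: V_Th = I_B·R_Th + V_BE + (β+1)I_B·R_E, so I_B = (3.18 − 0.7) / (16.6 + 251×0.15) = 0.0457 mA.
I_C = β·I_B = 250×0.0457 = 11.4 mA, and I_E = (β+1)I_B = 11.5 mA.
V_CE = V_CC − I_C·R_C − I_E·R_E = 13 − 11.4×0.82 − 11.5×0.15 = 1.92 V.
V_CE = 1.92 V > 0.2 V confirms active-region operation.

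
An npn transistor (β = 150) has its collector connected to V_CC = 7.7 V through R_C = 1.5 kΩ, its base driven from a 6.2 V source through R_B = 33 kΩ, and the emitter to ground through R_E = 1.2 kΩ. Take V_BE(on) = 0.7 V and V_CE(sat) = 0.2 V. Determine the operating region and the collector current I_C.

Assume active: I_B = (6.2 − 0.7)/(33 + 151×1.2) = 0.0257 mA, I_C = β·I_B = 3.85 mA.
Then V_CE = 7.7 − 3.85×1.5 − 3.88×1.2 = -2.73 V < 0.2 V — the active assumption fails.
Re-solve with V_CE = 0.2 V. KCL at the emitter: V_E/R_E = (V_BB−0.7−V_E)/R_B + (V_CC−0.2−V_E)/R_C, giving V_E = 3.38 V.
I_C = (V_CC − 0.2 − V_E)/R_C = (7.5 − 3.38)/1.5 = 2.75 mA.
Check: I_B = (5.5 − 3.38)/33 = 0.0644 mA, and β·I_B = 9.65 mA > I_C, confirming saturation.

saturation; I_C ≈ 2.7 mA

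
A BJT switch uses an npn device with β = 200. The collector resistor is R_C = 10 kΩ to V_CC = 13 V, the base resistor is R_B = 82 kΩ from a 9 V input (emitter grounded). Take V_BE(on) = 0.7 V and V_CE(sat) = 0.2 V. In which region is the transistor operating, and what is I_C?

Assume active: I_B = (9 − 0.7)/82 = 0.101 mA, giving I_C = β·I_B = 20.2 mA.
But then V_CE = 13 − 20.2×10 = -189 V < V_CE(sat) = 0.2 V — impossible in the active region.
So the transistor is saturated. With V_CE = 0.2 V, I_C = (V_CC − 0.2)/R_C = 12.8/10 = 1.28 mA.
Check: β·I_B = 20.2 mA > I_C = 1.28 mA, confirming saturation.

saturation; I_C ≈ 1.3 mA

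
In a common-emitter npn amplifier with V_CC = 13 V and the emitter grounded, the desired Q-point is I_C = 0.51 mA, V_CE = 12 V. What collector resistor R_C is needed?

R_C ≈ 2 kΩ

Collector loop: V_CC = I_C·R_C + V_CE.
R_C = (V_CC − V_CE)/I_C = (13 − 12)/0.51 = 1.96 kΩ.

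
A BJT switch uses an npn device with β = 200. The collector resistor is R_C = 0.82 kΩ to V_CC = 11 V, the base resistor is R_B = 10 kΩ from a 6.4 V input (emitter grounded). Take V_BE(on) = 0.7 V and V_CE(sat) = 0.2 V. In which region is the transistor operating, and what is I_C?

saturation; I_C ≈ 13 mA

Assume active: I_B = (6.4 − 0.7)/10 = 0.57 mA, giving I_C = β·I_B = 114 mA.
But then V_CE = 11 − 114×0.82 = -82.5 V < V_CE(sat) = 0.2 V — impossible in the active region.
So the transistor is saturated. With V_CE = 0.2 V, I_C = (V_CC − 0.2)/R_C = 10.8/0.82 = 13.2 mA.
Check: β·I_B = 114 mA > I_C = 13.2 mA, confirming saturation.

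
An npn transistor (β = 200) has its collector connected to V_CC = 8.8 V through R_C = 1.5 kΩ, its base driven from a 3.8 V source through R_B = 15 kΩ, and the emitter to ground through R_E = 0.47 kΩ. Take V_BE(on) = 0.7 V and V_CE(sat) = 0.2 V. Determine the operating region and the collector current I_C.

Assume active: I_B = (3.8 − 0.7)/(15 + 201×0.47) = 0.0283 mA, I_C = β·I_B = 5.66 mA.
Then V_CE = 8.8 − 5.66×1.5 − 5.69×0.47 = -2.37 V < 0.2 V — the active assumption fails.
Re-solve with V_CE = 0.2 V. KCL at the emitter: V_E/R_E = (V_BB−0.7−V_E)/R_B + (V_CC−0.2−V_E)/R_C, giving V_E = 2.08 V.
I_C = (V_CC − 0.2 − V_E)/R_C = (8.6 − 2.08)/1.5 = 4.35 mA.
Check: I_B = (3.1 − 2.08)/15 = 0.0683 mA, and β·I_B = 13.7 mA > I_C, confirming saturation.

saturation; I_C ≈ 4.3 mA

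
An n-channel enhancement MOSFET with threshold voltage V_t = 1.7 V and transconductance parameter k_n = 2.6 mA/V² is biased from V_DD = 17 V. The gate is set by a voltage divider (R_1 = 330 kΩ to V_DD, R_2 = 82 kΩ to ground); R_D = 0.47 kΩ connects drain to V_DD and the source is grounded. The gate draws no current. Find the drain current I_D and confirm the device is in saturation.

I_D ≈ 3.7 mA

V_G = V_DD·R_2/(R_1+R_2) = 17×82/412 = 3.38 V. With the source grounded, V_GS = V_G = 3.38 V.
Assume saturation: I_D = (k_n/2)(V_GS − V_t)² = (2.6/2)×(3.38 − 1.7)² = 1.3×1.68² = 3.68 mA.
V_DS = V_DD − I_D·R_D = 17 − 3.68×0.47 = 15.3 V.
Saturation requires V_DS ≥ V_GS − V_t = 1.68 V; 15.3 ≥ 1.68 ✓.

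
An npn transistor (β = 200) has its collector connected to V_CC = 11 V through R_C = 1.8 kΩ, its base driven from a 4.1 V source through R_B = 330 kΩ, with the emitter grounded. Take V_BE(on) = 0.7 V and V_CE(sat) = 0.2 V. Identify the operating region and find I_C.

active; I_C ≈ 2.1 mA

Assume active. Base-emitter loop: I_B = (V_BB − V_BE)/R_B = (4.1 − 0.7)/330 = 0.0103 mA.
I_C = β·I_B = 200×0.0103 = 2.06 mA.
V_CE = V_CC − I_C·R_C = 11 − 2.06×1.8 = 7.29 V > V_CE(sat), so the active-region assumption holds.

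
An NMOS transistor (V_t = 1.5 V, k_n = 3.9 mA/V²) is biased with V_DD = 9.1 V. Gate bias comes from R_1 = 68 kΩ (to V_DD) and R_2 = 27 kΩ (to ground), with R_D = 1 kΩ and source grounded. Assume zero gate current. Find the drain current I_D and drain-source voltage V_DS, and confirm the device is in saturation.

I_D ≈ 2.3 mA, V_DS ≈ 6.8 V

V_G = V_DD·R_2/(R_1+R_2) = 9.1×27/95 = 2.59 V. With the source grounded, V_GS = V_G = 2.59 V.
Assume saturation: I_D = (k_n/2)(V_GS − V_t)² = (3.9/2)×(2.59 − 1.5)² = 1.95×1.09² = 2.3 mA.
V_DS = V_DD − I_D·R_D = 9.1 − 2.3×1 = 6.8 V.
Saturation requires V_DS ≥ V_GS − V_t = 1.09 V; 6.8 ≥ 1.09 ✓.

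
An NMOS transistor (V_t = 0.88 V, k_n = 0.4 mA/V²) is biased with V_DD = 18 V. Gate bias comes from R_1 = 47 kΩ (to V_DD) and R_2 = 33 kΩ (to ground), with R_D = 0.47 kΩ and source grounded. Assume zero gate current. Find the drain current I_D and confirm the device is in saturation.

I_D ≈ 8.6 mA

V_G = V_DD·R_2/(R_1+R_2) = 18×33/80 = 7.42 V. With the source grounded, V_GS = V_G = 7.42 V.
Assume saturation: I_D = (k_n/2)(V_GS − V_t)² = (0.4/2)×(7.42 − 0.88)² = 0.2×6.54² = 8.57 mA.
V_DS = V_DD − I_D·R_D = 18 − 8.57×0.47 = 14 V.
Saturation requires V_DS ≥ V_GS − V_t = 6.54 V; 14 ≥ 6.54 ✓.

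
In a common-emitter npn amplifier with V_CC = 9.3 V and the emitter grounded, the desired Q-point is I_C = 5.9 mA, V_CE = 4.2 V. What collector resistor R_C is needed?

Collector loop: V_CC = I_C·R_C + V_CE.
R_C = (V_CC − V_CE)/I_C = (9.3 − 4.2)/5.9 = 0.864 kΩ.

R_C ≈ 0.86 kΩ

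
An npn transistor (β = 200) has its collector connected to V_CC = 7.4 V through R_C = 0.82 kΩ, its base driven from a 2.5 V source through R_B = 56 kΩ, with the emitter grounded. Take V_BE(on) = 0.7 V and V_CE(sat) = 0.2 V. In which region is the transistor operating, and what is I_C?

Assume active. Base-emitter loop: I_B = (V_BB − V_BE)/R_B = (2.5 − 0.7)/56 = 0.0321 mA.
I_C = β·I_B = 200×0.0321 = 6.43 mA.
V_CE = V_CC − I_C·R_C = 7.4 − 6.43×0.82 = 2.13 V > V_CE(sat), so the active-region assumption holds.

active; I_C ≈ 6.4 mA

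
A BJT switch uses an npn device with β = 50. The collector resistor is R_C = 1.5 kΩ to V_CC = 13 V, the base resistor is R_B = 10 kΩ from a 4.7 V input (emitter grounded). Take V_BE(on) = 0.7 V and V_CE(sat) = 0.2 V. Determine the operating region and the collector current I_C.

saturation; I_C ≈ 8.5 mA

Assume active: I_B = (4.7 − 0.7)/10 = 0.4 mA, giving I_C = β·I_B = 20 mA.
But then V_CE = 13 − 20×1.5 = -17 V < V_CE(sat) = 0.2 V — impossible in the active region.
So the transistor is saturated. With V_CE = 0.2 V, I_C = (V_CC − 0.2)/R_C = 12.8/1.5 = 8.53 mA.
Check: β·I_B = 20 mA > I_C = 8.53 mA, confirming saturation.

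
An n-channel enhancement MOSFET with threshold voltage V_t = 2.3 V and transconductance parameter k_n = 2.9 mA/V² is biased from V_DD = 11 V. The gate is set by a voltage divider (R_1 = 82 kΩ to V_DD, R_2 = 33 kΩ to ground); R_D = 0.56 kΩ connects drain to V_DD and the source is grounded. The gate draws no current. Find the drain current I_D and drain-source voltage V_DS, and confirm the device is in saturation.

I_D ≈ 1.1 mA, V_DS ≈ 10 V

V_G = V_DD·R_2/(R_1+R_2) = 11×33/115 = 3.16 V. With the source grounded, V_GS = V_G = 3.16 V.
Assume saturation: I_D = (k_n/2)(V_GS − V_t)² = (2.9/2)×(3.16 − 2.3)² = 1.45×0.857² = 1.06 mA.
V_DS = V_DD − I_D·R_D = 11 − 1.06×0.56 = 10.4 V.
Saturation requires V_DS ≥ V_GS − V_t = 0.857 V; 10.4 ≥ 0.857 ✓.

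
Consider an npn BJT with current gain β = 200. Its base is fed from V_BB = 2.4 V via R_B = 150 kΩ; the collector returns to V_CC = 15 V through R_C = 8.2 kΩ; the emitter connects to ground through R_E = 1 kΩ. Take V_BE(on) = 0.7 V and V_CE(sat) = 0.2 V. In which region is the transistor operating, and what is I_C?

Assume active. Base-emitter loop: I_B = (V_BB − V_BE)/(R_B + (β+1)R_E) = (2.4 − 0.7)/(150 + 201×1) = 0.00484 mA.
I_C = β·I_B = 200×0.00484 = 0.969 mA.
V_CE = V_CC − I_C·R_C − I_E·R_E = 15 − 0.969×8.2 − 0.974×1 = 6.08 V > V_CE(sat), so the active-region assumption holds.

active; I_C ≈ 0.97 mA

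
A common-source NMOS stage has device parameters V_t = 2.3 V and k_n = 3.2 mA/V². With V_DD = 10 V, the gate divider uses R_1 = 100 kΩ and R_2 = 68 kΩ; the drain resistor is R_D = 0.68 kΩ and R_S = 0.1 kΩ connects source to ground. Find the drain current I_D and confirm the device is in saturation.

I_D ≈ 3.2 mA

V_G = V_DD·R_2/(R_1+R_2) = 10×68/168 = 4.05 V.
Assume saturation: I_D = (k_n/2)(V_GS − V_t)² with V_GS = V_G − I_D·R_S = 4.05 − 0.1·I_D.
Substituting gives 0.016·I_D² − 1.56·I_D + 4.89 = 0, with roots I_D = 3.24 or 94.2 mA.
The root I_D = 94.2 mA gives V_GS = -5.37 V ≤ V_t, so take I_D = 3.24 mA.
Then V_GS = 3.72 V and V_DS = V_DD − I_D(R_D+R_S) = 10 − 3.24×0.78 = 7.47 V.
Saturation requires V_DS ≥ V_GS − V_t = 1.42 V; 7.47 ≥ 1.42 ✓.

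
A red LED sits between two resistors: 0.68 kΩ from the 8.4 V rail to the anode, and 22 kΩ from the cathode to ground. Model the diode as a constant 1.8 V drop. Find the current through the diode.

The two resistors are in series with the diode, so KVL gives 8.4 = I·0.68 + 1.8 + I·22.
I = (8.4 − 1.8) / (0.68 + 22) kΩ = 6.6 / 22.7 = 0.291 mA.

I ≈ 0.29 mA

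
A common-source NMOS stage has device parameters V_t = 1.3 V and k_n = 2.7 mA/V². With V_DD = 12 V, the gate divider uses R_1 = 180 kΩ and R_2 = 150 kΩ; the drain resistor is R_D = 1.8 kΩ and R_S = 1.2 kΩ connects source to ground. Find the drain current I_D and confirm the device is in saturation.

V_G = V_DD·R_2/(R_1+R_2) = 12×150/330 = 5.45 V.
Assume saturation: I_D = (k_n/2)(V_GS − V_t)² with V_GS = V_G − I_D·R_S = 5.45 − 1.2·I_D.
Substituting gives 1.94·I_D² − 14.5·I_D + 23.3 = 0, with roots I_D = 2.36 or 5.08 mA.
The root I_D = 5.08 mA gives V_GS = -0.64 V ≤ V_t, so take I_D = 2.36 mA.
Then V_GS = 2.62 V and V_DS = V_DD − I_D(R_D+R_S) = 12 − 2.36×3 = 4.92 V.
Saturation requires V_DS ≥ V_GS − V_t = 1.32 V; 4.92 ≥ 1.32 ✓.

I_D ≈ 2.4 mA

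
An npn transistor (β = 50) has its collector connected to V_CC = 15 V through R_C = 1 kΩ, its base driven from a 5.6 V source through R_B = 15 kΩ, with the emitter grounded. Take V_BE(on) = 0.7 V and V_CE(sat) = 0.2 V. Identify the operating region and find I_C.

saturation; I_C ≈ 15 mA

Assume active: I_B = (5.6 − 0.7)/15 = 0.327 mA, giving I_C = β·I_B = 16.3 mA.
But then V_CE = 15 − 16.3×1 = -1.33 V < V_CE(sat) = 0.2 V — impossible in the active region.
So the transistor is saturated. With V_CE = 0.2 V, I_C = (V_CC − 0.2)/R_C = 14.8/1 = 14.8 mA.
Check: β·I_B = 16.3 mA > I_C = 14.8 mA, confirming saturation.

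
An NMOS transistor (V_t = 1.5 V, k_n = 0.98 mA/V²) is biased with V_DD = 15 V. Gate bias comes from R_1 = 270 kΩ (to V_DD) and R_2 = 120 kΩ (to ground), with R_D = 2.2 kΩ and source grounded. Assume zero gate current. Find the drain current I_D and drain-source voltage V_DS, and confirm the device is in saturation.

V_G = V_DD·R_2/(R_1+R_2) = 15×120/390 = 4.62 V. With the source grounded, V_GS = V_G = 4.62 V.
Assume saturation: I_D = (k_n/2)(V_GS − V_t)² = (0.98/2)×(4.62 − 1.5)² = 0.49×3.12² = 4.76 mA.
V_DS = V_DD − I_D·R_D = 15 − 4.76×2.2 = 4.54 V.
Saturation requires V_DS ≥ V_GS − V_t = 3.12 V; 4.54 ≥ 3.12 ✓.

I_D ≈ 4.8 mA, V_DS ≈ 4.5 V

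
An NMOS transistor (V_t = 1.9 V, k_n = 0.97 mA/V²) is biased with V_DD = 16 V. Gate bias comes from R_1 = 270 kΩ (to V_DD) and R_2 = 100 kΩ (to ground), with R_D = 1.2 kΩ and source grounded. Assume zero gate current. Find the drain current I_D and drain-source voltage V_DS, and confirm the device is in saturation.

V_G = V_DD·R_2/(R_1+R_2) = 16×100/370 = 4.32 V. With the source grounded, V_GS = V_G = 4.32 V.
Assume saturation: I_D = (k_n/2)(V_GS − V_t)² = (0.97/2)×(4.32 − 1.9)² = 0.485×2.42² = 2.85 mA.
V_DS = V_DD − I_D·R_D = 16 − 2.85×1.2 = 12.6 V.
Saturation requires V_DS ≥ V_GS − V_t = 2.42 V; 12.6 ≥ 2.42 ✓.

I_D ≈ 2.9 mA, V_DS ≈ 13 V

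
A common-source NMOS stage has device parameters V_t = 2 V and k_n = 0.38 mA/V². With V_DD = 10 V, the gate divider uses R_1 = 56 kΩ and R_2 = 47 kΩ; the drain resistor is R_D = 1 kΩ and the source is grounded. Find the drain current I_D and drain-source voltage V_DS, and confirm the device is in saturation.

I_D ≈ 1.2 mA, V_DS ≈ 8.8 V

V_G = V_DD·R_2/(R_1+R_2) = 10×47/103 = 4.56 V. With the source grounded, V_GS = V_G = 4.56 V.
Assume saturation: I_D = (k_n/2)(V_GS − V_t)² = (0.38/2)×(4.56 − 2)² = 0.19×2.56² = 1.25 mA.
V_DS = V_DD − I_D·R_D = 10 − 1.25×1 = 8.75 V.
Saturation requires V_DS ≥ V_GS − V_t = 2.56 V; 8.75 ≥ 2.56 ✓.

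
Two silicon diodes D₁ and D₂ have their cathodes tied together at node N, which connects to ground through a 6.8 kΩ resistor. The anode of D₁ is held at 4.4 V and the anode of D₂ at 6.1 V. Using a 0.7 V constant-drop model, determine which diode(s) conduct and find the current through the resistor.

Assume both conduct. Then node N would need to be at both 4.4−0.7 = 3.7 V and 6.1−0.7 = 5.4 V, which is impossible.
Assume only D₂ conducts: V_N = 6.1 − 0.7 = 5.4 V, so I_R = 5.4/6.8 = 0.794 mA.
Check D₁: its anode-to-cathode voltage is 4.4 − 5.4 = -1 V < 0.7 V, so it is off. The assumption is consistent.

Only D₂ conducts; I_R ≈ 0.79 mA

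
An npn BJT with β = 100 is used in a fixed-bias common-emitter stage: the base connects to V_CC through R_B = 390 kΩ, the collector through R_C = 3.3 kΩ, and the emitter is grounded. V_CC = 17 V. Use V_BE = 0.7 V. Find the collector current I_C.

I_C ≈ 4.2 mA

Base loop: V_CC = I_B·R_B + V_BE, so I_B = (17 − 0.7)/390 kΩ = 0.0418 mA.
In the active region I_C = β·I_B = 100 × 0.0418 = 4.18 mA.
Collector loop: V_CE = V_CC − I_C·R_C = 17 − 4.18×3.3 = 3.21 V.
Since V_CE = 3.21 V > V_CE(sat) ≈ 0.2 V, the transistor is in the active region as assumed.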